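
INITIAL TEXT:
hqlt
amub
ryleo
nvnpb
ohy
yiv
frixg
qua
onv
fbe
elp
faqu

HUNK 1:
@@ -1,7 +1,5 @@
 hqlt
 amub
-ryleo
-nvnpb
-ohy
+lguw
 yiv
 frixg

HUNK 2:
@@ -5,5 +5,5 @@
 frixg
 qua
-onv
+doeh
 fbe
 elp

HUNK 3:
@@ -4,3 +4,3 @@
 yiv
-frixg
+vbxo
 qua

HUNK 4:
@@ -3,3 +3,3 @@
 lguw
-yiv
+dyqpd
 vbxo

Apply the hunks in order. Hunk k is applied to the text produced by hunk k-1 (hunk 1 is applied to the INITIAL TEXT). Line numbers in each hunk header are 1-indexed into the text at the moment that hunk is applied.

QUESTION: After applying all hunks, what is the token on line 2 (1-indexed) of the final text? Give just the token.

Answer: amub

Derivation:
Hunk 1: at line 1 remove [ryleo,nvnpb,ohy] add [lguw] -> 10 lines: hqlt amub lguw yiv frixg qua onv fbe elp faqu
Hunk 2: at line 5 remove [onv] add [doeh] -> 10 lines: hqlt amub lguw yiv frixg qua doeh fbe elp faqu
Hunk 3: at line 4 remove [frixg] add [vbxo] -> 10 lines: hqlt amub lguw yiv vbxo qua doeh fbe elp faqu
Hunk 4: at line 3 remove [yiv] add [dyqpd] -> 10 lines: hqlt amub lguw dyqpd vbxo qua doeh fbe elp faqu
Final line 2: amub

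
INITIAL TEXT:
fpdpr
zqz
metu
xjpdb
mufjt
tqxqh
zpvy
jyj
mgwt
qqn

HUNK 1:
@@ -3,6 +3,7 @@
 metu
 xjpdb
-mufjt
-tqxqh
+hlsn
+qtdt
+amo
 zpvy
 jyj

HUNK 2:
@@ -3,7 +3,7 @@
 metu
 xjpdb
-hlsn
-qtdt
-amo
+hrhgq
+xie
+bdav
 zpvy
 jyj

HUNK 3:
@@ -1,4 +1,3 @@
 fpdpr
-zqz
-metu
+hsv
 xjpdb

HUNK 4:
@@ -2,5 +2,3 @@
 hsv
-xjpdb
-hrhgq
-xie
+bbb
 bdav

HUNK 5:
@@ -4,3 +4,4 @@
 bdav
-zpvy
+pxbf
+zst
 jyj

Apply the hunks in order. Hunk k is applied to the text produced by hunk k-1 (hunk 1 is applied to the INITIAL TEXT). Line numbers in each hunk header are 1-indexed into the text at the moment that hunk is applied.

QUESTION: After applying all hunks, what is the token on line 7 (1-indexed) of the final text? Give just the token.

Hunk 1: at line 3 remove [mufjt,tqxqh] add [hlsn,qtdt,amo] -> 11 lines: fpdpr zqz metu xjpdb hlsn qtdt amo zpvy jyj mgwt qqn
Hunk 2: at line 3 remove [hlsn,qtdt,amo] add [hrhgq,xie,bdav] -> 11 lines: fpdpr zqz metu xjpdb hrhgq xie bdav zpvy jyj mgwt qqn
Hunk 3: at line 1 remove [zqz,metu] add [hsv] -> 10 lines: fpdpr hsv xjpdb hrhgq xie bdav zpvy jyj mgwt qqn
Hunk 4: at line 2 remove [xjpdb,hrhgq,xie] add [bbb] -> 8 lines: fpdpr hsv bbb bdav zpvy jyj mgwt qqn
Hunk 5: at line 4 remove [zpvy] add [pxbf,zst] -> 9 lines: fpdpr hsv bbb bdav pxbf zst jyj mgwt qqn
Final line 7: jyj

Answer: jyj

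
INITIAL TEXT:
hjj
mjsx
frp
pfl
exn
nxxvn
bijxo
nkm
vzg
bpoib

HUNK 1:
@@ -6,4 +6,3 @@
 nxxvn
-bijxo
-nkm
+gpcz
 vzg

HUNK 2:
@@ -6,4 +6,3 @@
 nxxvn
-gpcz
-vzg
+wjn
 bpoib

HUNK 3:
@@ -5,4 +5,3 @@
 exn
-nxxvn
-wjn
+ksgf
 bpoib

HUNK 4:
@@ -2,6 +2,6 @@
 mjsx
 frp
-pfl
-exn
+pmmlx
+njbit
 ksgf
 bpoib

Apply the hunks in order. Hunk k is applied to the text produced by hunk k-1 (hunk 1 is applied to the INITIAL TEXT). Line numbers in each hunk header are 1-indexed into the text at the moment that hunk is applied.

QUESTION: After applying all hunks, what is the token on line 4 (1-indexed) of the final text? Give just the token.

Hunk 1: at line 6 remove [bijxo,nkm] add [gpcz] -> 9 lines: hjj mjsx frp pfl exn nxxvn gpcz vzg bpoib
Hunk 2: at line 6 remove [gpcz,vzg] add [wjn] -> 8 lines: hjj mjsx frp pfl exn nxxvn wjn bpoib
Hunk 3: at line 5 remove [nxxvn,wjn] add [ksgf] -> 7 lines: hjj mjsx frp pfl exn ksgf bpoib
Hunk 4: at line 2 remove [pfl,exn] add [pmmlx,njbit] -> 7 lines: hjj mjsx frp pmmlx njbit ksgf bpoib
Final line 4: pmmlx

Answer: pmmlx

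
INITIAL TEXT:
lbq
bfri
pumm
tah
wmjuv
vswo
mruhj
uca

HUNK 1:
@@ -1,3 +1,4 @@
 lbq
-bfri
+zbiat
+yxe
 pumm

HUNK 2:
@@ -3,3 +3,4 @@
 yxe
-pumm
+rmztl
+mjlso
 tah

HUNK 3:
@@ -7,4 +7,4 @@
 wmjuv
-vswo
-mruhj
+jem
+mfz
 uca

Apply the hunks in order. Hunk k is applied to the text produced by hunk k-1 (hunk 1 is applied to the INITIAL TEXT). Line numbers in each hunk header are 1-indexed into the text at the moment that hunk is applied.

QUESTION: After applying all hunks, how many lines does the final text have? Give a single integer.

Answer: 10

Derivation:
Hunk 1: at line 1 remove [bfri] add [zbiat,yxe] -> 9 lines: lbq zbiat yxe pumm tah wmjuv vswo mruhj uca
Hunk 2: at line 3 remove [pumm] add [rmztl,mjlso] -> 10 lines: lbq zbiat yxe rmztl mjlso tah wmjuv vswo mruhj uca
Hunk 3: at line 7 remove [vswo,mruhj] add [jem,mfz] -> 10 lines: lbq zbiat yxe rmztl mjlso tah wmjuv jem mfz uca
Final line count: 10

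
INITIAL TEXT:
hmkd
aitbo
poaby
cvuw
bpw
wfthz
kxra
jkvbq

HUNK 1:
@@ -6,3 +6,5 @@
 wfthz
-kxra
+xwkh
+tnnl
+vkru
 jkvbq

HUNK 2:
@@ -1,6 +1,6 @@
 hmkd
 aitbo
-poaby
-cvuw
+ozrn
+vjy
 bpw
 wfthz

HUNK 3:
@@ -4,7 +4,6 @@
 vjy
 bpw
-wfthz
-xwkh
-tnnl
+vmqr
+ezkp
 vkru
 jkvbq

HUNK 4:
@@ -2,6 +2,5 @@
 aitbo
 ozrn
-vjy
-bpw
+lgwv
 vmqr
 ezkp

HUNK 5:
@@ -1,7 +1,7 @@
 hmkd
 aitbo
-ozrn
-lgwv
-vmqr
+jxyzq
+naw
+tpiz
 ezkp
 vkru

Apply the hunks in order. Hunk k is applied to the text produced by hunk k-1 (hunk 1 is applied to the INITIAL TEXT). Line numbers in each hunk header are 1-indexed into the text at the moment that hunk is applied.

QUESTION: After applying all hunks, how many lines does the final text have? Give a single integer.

Answer: 8

Derivation:
Hunk 1: at line 6 remove [kxra] add [xwkh,tnnl,vkru] -> 10 lines: hmkd aitbo poaby cvuw bpw wfthz xwkh tnnl vkru jkvbq
Hunk 2: at line 1 remove [poaby,cvuw] add [ozrn,vjy] -> 10 lines: hmkd aitbo ozrn vjy bpw wfthz xwkh tnnl vkru jkvbq
Hunk 3: at line 4 remove [wfthz,xwkh,tnnl] add [vmqr,ezkp] -> 9 lines: hmkd aitbo ozrn vjy bpw vmqr ezkp vkru jkvbq
Hunk 4: at line 2 remove [vjy,bpw] add [lgwv] -> 8 lines: hmkd aitbo ozrn lgwv vmqr ezkp vkru jkvbq
Hunk 5: at line 1 remove [ozrn,lgwv,vmqr] add [jxyzq,naw,tpiz] -> 8 lines: hmkd aitbo jxyzq naw tpiz ezkp vkru jkvbq
Final line count: 8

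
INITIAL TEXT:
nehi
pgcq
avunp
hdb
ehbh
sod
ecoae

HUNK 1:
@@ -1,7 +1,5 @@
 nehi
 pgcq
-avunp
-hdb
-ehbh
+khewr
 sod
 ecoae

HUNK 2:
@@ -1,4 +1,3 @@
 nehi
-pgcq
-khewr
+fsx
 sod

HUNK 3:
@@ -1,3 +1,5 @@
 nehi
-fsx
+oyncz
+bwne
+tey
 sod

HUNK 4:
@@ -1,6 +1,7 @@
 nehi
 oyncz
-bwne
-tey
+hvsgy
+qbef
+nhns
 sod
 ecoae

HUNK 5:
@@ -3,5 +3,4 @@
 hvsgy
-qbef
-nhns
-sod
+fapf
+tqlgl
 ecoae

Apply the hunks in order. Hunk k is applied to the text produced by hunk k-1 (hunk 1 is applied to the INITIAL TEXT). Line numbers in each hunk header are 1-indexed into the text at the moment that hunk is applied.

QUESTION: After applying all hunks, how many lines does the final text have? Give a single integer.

Answer: 6

Derivation:
Hunk 1: at line 1 remove [avunp,hdb,ehbh] add [khewr] -> 5 lines: nehi pgcq khewr sod ecoae
Hunk 2: at line 1 remove [pgcq,khewr] add [fsx] -> 4 lines: nehi fsx sod ecoae
Hunk 3: at line 1 remove [fsx] add [oyncz,bwne,tey] -> 6 lines: nehi oyncz bwne tey sod ecoae
Hunk 4: at line 1 remove [bwne,tey] add [hvsgy,qbef,nhns] -> 7 lines: nehi oyncz hvsgy qbef nhns sod ecoae
Hunk 5: at line 3 remove [qbef,nhns,sod] add [fapf,tqlgl] -> 6 lines: nehi oyncz hvsgy fapf tqlgl ecoae
Final line count: 6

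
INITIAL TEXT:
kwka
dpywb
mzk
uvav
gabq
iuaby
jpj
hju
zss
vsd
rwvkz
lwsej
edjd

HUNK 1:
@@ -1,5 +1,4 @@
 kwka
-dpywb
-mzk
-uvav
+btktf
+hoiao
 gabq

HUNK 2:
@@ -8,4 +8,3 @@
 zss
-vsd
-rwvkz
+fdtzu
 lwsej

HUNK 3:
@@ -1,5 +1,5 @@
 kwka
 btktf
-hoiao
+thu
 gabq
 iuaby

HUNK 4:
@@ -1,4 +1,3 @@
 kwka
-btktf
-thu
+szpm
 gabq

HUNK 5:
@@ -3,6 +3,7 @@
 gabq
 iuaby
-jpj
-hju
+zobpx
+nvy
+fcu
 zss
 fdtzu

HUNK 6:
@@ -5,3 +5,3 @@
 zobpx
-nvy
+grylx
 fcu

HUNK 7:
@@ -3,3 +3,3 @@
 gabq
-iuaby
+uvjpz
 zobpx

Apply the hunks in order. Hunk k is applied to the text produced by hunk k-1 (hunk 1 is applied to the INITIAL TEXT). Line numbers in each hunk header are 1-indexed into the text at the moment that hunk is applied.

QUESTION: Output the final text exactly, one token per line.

Answer: kwka
szpm
gabq
uvjpz
zobpx
grylx
fcu
zss
fdtzu
lwsej
edjd

Derivation:
Hunk 1: at line 1 remove [dpywb,mzk,uvav] add [btktf,hoiao] -> 12 lines: kwka btktf hoiao gabq iuaby jpj hju zss vsd rwvkz lwsej edjd
Hunk 2: at line 8 remove [vsd,rwvkz] add [fdtzu] -> 11 lines: kwka btktf hoiao gabq iuaby jpj hju zss fdtzu lwsej edjd
Hunk 3: at line 1 remove [hoiao] add [thu] -> 11 lines: kwka btktf thu gabq iuaby jpj hju zss fdtzu lwsej edjd
Hunk 4: at line 1 remove [btktf,thu] add [szpm] -> 10 lines: kwka szpm gabq iuaby jpj hju zss fdtzu lwsej edjd
Hunk 5: at line 3 remove [jpj,hju] add [zobpx,nvy,fcu] -> 11 lines: kwka szpm gabq iuaby zobpx nvy fcu zss fdtzu lwsej edjd
Hunk 6: at line 5 remove [nvy] add [grylx] -> 11 lines: kwka szpm gabq iuaby zobpx grylx fcu zss fdtzu lwsej edjd
Hunk 7: at line 3 remove [iuaby] add [uvjpz] -> 11 lines: kwka szpm gabq uvjpz zobpx grylx fcu zss fdtzu lwsej edjd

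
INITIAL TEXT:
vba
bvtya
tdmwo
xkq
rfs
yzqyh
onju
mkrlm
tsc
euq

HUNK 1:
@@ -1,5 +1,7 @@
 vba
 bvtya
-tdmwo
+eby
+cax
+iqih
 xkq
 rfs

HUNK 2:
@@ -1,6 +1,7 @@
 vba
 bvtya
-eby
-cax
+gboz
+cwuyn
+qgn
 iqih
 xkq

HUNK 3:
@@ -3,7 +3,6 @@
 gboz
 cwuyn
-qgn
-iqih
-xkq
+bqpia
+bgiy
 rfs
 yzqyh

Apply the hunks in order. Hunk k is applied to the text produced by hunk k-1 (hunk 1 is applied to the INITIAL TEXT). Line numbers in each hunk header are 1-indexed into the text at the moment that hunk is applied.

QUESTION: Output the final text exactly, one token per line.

Hunk 1: at line 1 remove [tdmwo] add [eby,cax,iqih] -> 12 lines: vba bvtya eby cax iqih xkq rfs yzqyh onju mkrlm tsc euq
Hunk 2: at line 1 remove [eby,cax] add [gboz,cwuyn,qgn] -> 13 lines: vba bvtya gboz cwuyn qgn iqih xkq rfs yzqyh onju mkrlm tsc euq
Hunk 3: at line 3 remove [qgn,iqih,xkq] add [bqpia,bgiy] -> 12 lines: vba bvtya gboz cwuyn bqpia bgiy rfs yzqyh onju mkrlm tsc euq

Answer: vba
bvtya
gboz
cwuyn
bqpia
bgiy
rfs
yzqyh
onju
mkrlm
tsc
euq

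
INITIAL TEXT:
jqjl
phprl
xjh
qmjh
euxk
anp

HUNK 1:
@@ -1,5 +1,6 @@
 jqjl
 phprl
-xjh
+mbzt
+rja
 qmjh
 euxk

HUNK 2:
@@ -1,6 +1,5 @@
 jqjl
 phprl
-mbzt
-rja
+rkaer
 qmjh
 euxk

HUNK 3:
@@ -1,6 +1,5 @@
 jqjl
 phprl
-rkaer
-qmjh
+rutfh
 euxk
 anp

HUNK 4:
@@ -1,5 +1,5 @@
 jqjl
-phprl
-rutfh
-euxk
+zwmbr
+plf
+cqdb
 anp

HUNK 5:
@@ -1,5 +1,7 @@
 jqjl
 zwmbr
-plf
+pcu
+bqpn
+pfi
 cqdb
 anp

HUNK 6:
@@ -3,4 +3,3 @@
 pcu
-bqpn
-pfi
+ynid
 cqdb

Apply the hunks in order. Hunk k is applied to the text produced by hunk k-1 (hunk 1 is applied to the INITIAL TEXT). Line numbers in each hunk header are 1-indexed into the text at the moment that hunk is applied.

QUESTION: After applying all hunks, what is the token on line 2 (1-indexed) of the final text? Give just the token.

Answer: zwmbr

Derivation:
Hunk 1: at line 1 remove [xjh] add [mbzt,rja] -> 7 lines: jqjl phprl mbzt rja qmjh euxk anp
Hunk 2: at line 1 remove [mbzt,rja] add [rkaer] -> 6 lines: jqjl phprl rkaer qmjh euxk anp
Hunk 3: at line 1 remove [rkaer,qmjh] add [rutfh] -> 5 lines: jqjl phprl rutfh euxk anp
Hunk 4: at line 1 remove [phprl,rutfh,euxk] add [zwmbr,plf,cqdb] -> 5 lines: jqjl zwmbr plf cqdb anp
Hunk 5: at line 1 remove [plf] add [pcu,bqpn,pfi] -> 7 lines: jqjl zwmbr pcu bqpn pfi cqdb anp
Hunk 6: at line 3 remove [bqpn,pfi] add [ynid] -> 6 lines: jqjl zwmbr pcu ynid cqdb anp
Final line 2: zwmbr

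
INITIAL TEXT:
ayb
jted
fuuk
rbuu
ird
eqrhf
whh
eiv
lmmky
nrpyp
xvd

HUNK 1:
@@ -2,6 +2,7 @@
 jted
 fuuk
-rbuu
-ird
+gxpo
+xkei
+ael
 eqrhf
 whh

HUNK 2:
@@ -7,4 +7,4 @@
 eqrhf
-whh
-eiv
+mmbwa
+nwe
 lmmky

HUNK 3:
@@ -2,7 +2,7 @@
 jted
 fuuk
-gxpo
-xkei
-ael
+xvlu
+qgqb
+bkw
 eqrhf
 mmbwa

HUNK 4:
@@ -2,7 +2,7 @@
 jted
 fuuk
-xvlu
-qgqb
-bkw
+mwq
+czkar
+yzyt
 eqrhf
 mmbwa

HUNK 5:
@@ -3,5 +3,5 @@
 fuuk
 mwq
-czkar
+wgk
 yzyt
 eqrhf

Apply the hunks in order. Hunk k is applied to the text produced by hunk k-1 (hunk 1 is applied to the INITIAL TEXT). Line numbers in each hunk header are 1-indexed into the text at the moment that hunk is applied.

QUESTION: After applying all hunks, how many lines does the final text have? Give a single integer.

Hunk 1: at line 2 remove [rbuu,ird] add [gxpo,xkei,ael] -> 12 lines: ayb jted fuuk gxpo xkei ael eqrhf whh eiv lmmky nrpyp xvd
Hunk 2: at line 7 remove [whh,eiv] add [mmbwa,nwe] -> 12 lines: ayb jted fuuk gxpo xkei ael eqrhf mmbwa nwe lmmky nrpyp xvd
Hunk 3: at line 2 remove [gxpo,xkei,ael] add [xvlu,qgqb,bkw] -> 12 lines: ayb jted fuuk xvlu qgqb bkw eqrhf mmbwa nwe lmmky nrpyp xvd
Hunk 4: at line 2 remove [xvlu,qgqb,bkw] add [mwq,czkar,yzyt] -> 12 lines: ayb jted fuuk mwq czkar yzyt eqrhf mmbwa nwe lmmky nrpyp xvd
Hunk 5: at line 3 remove [czkar] add [wgk] -> 12 lines: ayb jted fuuk mwq wgk yzyt eqrhf mmbwa nwe lmmky nrpyp xvd
Final line count: 12

Answer: 12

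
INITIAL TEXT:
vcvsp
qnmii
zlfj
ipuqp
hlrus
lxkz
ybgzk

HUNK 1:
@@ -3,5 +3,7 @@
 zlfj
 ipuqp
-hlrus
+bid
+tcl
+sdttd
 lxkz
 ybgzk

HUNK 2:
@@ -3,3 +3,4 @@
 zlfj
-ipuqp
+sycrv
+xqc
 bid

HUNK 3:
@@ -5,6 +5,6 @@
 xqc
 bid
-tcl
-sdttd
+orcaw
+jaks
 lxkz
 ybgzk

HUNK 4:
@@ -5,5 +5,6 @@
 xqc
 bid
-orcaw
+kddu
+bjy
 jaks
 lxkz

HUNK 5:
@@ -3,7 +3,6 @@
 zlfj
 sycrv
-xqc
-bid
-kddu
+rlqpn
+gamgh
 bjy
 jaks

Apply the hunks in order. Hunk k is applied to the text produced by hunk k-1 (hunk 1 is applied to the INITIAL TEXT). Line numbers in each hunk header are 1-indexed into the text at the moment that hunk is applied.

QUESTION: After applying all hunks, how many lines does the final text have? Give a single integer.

Answer: 10

Derivation:
Hunk 1: at line 3 remove [hlrus] add [bid,tcl,sdttd] -> 9 lines: vcvsp qnmii zlfj ipuqp bid tcl sdttd lxkz ybgzk
Hunk 2: at line 3 remove [ipuqp] add [sycrv,xqc] -> 10 lines: vcvsp qnmii zlfj sycrv xqc bid tcl sdttd lxkz ybgzk
Hunk 3: at line 5 remove [tcl,sdttd] add [orcaw,jaks] -> 10 lines: vcvsp qnmii zlfj sycrv xqc bid orcaw jaks lxkz ybgzk
Hunk 4: at line 5 remove [orcaw] add [kddu,bjy] -> 11 lines: vcvsp qnmii zlfj sycrv xqc bid kddu bjy jaks lxkz ybgzk
Hunk 5: at line 3 remove [xqc,bid,kddu] add [rlqpn,gamgh] -> 10 lines: vcvsp qnmii zlfj sycrv rlqpn gamgh bjy jaks lxkz ybgzk
Final line count: 10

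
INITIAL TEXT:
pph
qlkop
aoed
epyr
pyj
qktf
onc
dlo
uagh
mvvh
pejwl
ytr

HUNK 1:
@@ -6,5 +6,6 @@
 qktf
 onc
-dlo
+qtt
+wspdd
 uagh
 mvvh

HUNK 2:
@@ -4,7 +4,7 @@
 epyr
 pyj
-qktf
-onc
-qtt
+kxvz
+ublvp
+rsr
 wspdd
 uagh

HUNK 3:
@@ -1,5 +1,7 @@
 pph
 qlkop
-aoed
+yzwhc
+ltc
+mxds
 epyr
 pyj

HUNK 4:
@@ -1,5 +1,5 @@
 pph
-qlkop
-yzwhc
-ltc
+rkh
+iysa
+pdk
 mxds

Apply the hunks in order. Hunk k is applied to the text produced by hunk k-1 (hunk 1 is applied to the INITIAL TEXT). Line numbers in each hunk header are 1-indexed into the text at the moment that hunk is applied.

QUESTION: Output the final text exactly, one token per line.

Hunk 1: at line 6 remove [dlo] add [qtt,wspdd] -> 13 lines: pph qlkop aoed epyr pyj qktf onc qtt wspdd uagh mvvh pejwl ytr
Hunk 2: at line 4 remove [qktf,onc,qtt] add [kxvz,ublvp,rsr] -> 13 lines: pph qlkop aoed epyr pyj kxvz ublvp rsr wspdd uagh mvvh pejwl ytr
Hunk 3: at line 1 remove [aoed] add [yzwhc,ltc,mxds] -> 15 lines: pph qlkop yzwhc ltc mxds epyr pyj kxvz ublvp rsr wspdd uagh mvvh pejwl ytr
Hunk 4: at line 1 remove [qlkop,yzwhc,ltc] add [rkh,iysa,pdk] -> 15 lines: pph rkh iysa pdk mxds epyr pyj kxvz ublvp rsr wspdd uagh mvvh pejwl ytr

Answer: pph
rkh
iysa
pdk
mxds
epyr
pyj
kxvz
ublvp
rsr
wspdd
uagh
mvvh
pejwl
ytr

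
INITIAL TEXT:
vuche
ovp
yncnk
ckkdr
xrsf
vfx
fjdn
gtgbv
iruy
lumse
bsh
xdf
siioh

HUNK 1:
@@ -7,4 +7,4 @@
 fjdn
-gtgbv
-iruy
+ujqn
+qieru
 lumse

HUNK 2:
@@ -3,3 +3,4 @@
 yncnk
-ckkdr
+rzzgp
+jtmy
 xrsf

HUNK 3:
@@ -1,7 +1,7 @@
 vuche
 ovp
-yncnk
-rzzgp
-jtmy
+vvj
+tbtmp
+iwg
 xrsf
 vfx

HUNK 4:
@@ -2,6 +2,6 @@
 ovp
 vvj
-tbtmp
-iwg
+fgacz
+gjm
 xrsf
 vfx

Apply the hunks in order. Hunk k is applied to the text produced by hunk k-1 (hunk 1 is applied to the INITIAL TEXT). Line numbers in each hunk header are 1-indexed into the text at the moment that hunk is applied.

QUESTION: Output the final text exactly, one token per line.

Answer: vuche
ovp
vvj
fgacz
gjm
xrsf
vfx
fjdn
ujqn
qieru
lumse
bsh
xdf
siioh

Derivation:
Hunk 1: at line 7 remove [gtgbv,iruy] add [ujqn,qieru] -> 13 lines: vuche ovp yncnk ckkdr xrsf vfx fjdn ujqn qieru lumse bsh xdf siioh
Hunk 2: at line 3 remove [ckkdr] add [rzzgp,jtmy] -> 14 lines: vuche ovp yncnk rzzgp jtmy xrsf vfx fjdn ujqn qieru lumse bsh xdf siioh
Hunk 3: at line 1 remove [yncnk,rzzgp,jtmy] add [vvj,tbtmp,iwg] -> 14 lines: vuche ovp vvj tbtmp iwg xrsf vfx fjdn ujqn qieru lumse bsh xdf siioh
Hunk 4: at line 2 remove [tbtmp,iwg] add [fgacz,gjm] -> 14 lines: vuche ovp vvj fgacz gjm xrsf vfx fjdn ujqn qieru lumse bsh xdf siioh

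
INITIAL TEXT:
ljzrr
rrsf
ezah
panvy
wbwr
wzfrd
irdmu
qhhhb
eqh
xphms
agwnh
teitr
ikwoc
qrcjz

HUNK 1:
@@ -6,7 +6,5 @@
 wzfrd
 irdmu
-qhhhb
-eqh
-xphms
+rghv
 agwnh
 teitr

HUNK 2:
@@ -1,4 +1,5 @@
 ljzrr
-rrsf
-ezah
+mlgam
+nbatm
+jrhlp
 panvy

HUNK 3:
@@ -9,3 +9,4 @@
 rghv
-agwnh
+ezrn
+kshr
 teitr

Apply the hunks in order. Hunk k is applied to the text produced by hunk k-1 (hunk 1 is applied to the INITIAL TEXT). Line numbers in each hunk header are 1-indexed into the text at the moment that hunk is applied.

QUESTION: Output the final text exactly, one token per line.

Hunk 1: at line 6 remove [qhhhb,eqh,xphms] add [rghv] -> 12 lines: ljzrr rrsf ezah panvy wbwr wzfrd irdmu rghv agwnh teitr ikwoc qrcjz
Hunk 2: at line 1 remove [rrsf,ezah] add [mlgam,nbatm,jrhlp] -> 13 lines: ljzrr mlgam nbatm jrhlp panvy wbwr wzfrd irdmu rghv agwnh teitr ikwoc qrcjz
Hunk 3: at line 9 remove [agwnh] add [ezrn,kshr] -> 14 lines: ljzrr mlgam nbatm jrhlp panvy wbwr wzfrd irdmu rghv ezrn kshr teitr ikwoc qrcjz

Answer: ljzrr
mlgam
nbatm
jrhlp
panvy
wbwr
wzfrd
irdmu
rghv
ezrn
kshr
teitr
ikwoc
qrcjz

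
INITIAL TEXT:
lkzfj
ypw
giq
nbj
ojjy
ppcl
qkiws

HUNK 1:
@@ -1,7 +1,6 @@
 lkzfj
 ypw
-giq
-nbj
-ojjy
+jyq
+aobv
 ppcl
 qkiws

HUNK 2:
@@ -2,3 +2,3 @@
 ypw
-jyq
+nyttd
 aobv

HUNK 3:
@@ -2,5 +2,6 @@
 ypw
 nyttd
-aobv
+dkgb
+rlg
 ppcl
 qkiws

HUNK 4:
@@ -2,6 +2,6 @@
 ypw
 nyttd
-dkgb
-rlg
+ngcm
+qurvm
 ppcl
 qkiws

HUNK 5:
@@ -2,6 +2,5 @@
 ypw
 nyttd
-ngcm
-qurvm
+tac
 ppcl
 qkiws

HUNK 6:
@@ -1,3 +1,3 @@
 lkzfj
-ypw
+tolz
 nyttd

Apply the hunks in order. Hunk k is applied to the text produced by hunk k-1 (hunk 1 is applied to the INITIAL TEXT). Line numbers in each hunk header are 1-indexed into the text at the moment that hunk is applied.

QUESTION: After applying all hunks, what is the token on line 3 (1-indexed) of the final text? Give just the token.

Answer: nyttd

Derivation:
Hunk 1: at line 1 remove [giq,nbj,ojjy] add [jyq,aobv] -> 6 lines: lkzfj ypw jyq aobv ppcl qkiws
Hunk 2: at line 2 remove [jyq] add [nyttd] -> 6 lines: lkzfj ypw nyttd aobv ppcl qkiws
Hunk 3: at line 2 remove [aobv] add [dkgb,rlg] -> 7 lines: lkzfj ypw nyttd dkgb rlg ppcl qkiws
Hunk 4: at line 2 remove [dkgb,rlg] add [ngcm,qurvm] -> 7 lines: lkzfj ypw nyttd ngcm qurvm ppcl qkiws
Hunk 5: at line 2 remove [ngcm,qurvm] add [tac] -> 6 lines: lkzfj ypw nyttd tac ppcl qkiws
Hunk 6: at line 1 remove [ypw] add [tolz] -> 6 lines: lkzfj tolz nyttd tac ppcl qkiws
Final line 3: nyttd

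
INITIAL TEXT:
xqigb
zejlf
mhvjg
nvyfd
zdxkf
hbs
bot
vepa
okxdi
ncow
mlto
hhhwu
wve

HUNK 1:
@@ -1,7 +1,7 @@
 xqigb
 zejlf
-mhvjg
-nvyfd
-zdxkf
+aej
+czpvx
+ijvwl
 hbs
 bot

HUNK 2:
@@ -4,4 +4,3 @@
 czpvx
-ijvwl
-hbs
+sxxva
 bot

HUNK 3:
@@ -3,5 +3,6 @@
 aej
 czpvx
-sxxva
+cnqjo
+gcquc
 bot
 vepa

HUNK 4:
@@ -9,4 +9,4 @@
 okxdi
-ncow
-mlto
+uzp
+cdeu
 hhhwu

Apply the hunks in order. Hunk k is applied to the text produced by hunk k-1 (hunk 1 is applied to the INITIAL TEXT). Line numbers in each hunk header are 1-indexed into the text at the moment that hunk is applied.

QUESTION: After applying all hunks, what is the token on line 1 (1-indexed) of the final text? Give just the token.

Hunk 1: at line 1 remove [mhvjg,nvyfd,zdxkf] add [aej,czpvx,ijvwl] -> 13 lines: xqigb zejlf aej czpvx ijvwl hbs bot vepa okxdi ncow mlto hhhwu wve
Hunk 2: at line 4 remove [ijvwl,hbs] add [sxxva] -> 12 lines: xqigb zejlf aej czpvx sxxva bot vepa okxdi ncow mlto hhhwu wve
Hunk 3: at line 3 remove [sxxva] add [cnqjo,gcquc] -> 13 lines: xqigb zejlf aej czpvx cnqjo gcquc bot vepa okxdi ncow mlto hhhwu wve
Hunk 4: at line 9 remove [ncow,mlto] add [uzp,cdeu] -> 13 lines: xqigb zejlf aej czpvx cnqjo gcquc bot vepa okxdi uzp cdeu hhhwu wve
Final line 1: xqigb

Answer: xqigb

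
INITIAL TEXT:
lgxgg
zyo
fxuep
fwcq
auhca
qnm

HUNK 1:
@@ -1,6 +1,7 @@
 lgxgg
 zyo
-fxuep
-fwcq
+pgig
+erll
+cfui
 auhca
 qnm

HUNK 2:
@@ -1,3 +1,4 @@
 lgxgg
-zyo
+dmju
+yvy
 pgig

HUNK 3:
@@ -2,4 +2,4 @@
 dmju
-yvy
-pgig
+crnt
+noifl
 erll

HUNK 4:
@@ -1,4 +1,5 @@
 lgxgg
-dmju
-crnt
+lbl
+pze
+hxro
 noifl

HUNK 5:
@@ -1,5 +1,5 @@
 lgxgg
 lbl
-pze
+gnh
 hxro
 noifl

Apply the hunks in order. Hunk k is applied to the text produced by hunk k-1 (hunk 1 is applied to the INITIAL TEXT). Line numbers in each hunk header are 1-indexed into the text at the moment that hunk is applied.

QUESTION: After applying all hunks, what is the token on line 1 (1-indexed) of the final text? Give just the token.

Hunk 1: at line 1 remove [fxuep,fwcq] add [pgig,erll,cfui] -> 7 lines: lgxgg zyo pgig erll cfui auhca qnm
Hunk 2: at line 1 remove [zyo] add [dmju,yvy] -> 8 lines: lgxgg dmju yvy pgig erll cfui auhca qnm
Hunk 3: at line 2 remove [yvy,pgig] add [crnt,noifl] -> 8 lines: lgxgg dmju crnt noifl erll cfui auhca qnm
Hunk 4: at line 1 remove [dmju,crnt] add [lbl,pze,hxro] -> 9 lines: lgxgg lbl pze hxro noifl erll cfui auhca qnm
Hunk 5: at line 1 remove [pze] add [gnh] -> 9 lines: lgxgg lbl gnh hxro noifl erll cfui auhca qnm
Final line 1: lgxgg

Answer: lgxgg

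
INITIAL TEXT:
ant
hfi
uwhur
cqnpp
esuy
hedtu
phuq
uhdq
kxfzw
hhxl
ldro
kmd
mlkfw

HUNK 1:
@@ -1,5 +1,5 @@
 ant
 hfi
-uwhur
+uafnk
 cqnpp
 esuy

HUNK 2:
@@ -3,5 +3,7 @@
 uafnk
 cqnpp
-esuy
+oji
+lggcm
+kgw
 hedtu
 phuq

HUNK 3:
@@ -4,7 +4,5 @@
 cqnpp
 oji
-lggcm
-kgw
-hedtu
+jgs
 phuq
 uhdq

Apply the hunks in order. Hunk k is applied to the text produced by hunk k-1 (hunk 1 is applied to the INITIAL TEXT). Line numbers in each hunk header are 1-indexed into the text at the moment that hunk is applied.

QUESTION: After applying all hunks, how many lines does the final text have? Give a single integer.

Answer: 13

Derivation:
Hunk 1: at line 1 remove [uwhur] add [uafnk] -> 13 lines: ant hfi uafnk cqnpp esuy hedtu phuq uhdq kxfzw hhxl ldro kmd mlkfw
Hunk 2: at line 3 remove [esuy] add [oji,lggcm,kgw] -> 15 lines: ant hfi uafnk cqnpp oji lggcm kgw hedtu phuq uhdq kxfzw hhxl ldro kmd mlkfw
Hunk 3: at line 4 remove [lggcm,kgw,hedtu] add [jgs] -> 13 lines: ant hfi uafnk cqnpp oji jgs phuq uhdq kxfzw hhxl ldro kmd mlkfw
Final line count: 13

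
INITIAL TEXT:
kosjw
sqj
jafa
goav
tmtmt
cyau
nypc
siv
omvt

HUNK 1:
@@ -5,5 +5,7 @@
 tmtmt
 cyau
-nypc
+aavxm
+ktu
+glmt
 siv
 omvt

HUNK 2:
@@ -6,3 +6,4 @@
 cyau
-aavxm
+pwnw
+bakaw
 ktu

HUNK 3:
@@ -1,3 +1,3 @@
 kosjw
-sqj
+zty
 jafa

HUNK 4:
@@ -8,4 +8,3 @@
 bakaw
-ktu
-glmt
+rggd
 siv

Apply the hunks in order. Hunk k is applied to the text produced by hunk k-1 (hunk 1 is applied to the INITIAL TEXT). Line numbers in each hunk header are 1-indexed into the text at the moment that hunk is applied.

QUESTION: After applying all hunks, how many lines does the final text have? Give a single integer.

Answer: 11

Derivation:
Hunk 1: at line 5 remove [nypc] add [aavxm,ktu,glmt] -> 11 lines: kosjw sqj jafa goav tmtmt cyau aavxm ktu glmt siv omvt
Hunk 2: at line 6 remove [aavxm] add [pwnw,bakaw] -> 12 lines: kosjw sqj jafa goav tmtmt cyau pwnw bakaw ktu glmt siv omvt
Hunk 3: at line 1 remove [sqj] add [zty] -> 12 lines: kosjw zty jafa goav tmtmt cyau pwnw bakaw ktu glmt siv omvt
Hunk 4: at line 8 remove [ktu,glmt] add [rggd] -> 11 lines: kosjw zty jafa goav tmtmt cyau pwnw bakaw rggd siv omvt
Final line count: 11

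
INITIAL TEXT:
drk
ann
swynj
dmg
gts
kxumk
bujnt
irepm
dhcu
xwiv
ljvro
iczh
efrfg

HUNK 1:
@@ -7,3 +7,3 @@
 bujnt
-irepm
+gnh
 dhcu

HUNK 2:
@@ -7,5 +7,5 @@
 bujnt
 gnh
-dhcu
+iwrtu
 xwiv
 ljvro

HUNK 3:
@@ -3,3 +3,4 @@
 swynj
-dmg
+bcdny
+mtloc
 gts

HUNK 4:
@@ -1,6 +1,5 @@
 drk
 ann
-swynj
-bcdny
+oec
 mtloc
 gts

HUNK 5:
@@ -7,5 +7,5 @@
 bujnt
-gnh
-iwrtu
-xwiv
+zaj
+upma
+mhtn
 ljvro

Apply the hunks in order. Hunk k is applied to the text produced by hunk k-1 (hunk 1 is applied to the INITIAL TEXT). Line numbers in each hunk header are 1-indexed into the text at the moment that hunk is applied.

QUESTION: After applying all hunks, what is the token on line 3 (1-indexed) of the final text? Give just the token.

Hunk 1: at line 7 remove [irepm] add [gnh] -> 13 lines: drk ann swynj dmg gts kxumk bujnt gnh dhcu xwiv ljvro iczh efrfg
Hunk 2: at line 7 remove [dhcu] add [iwrtu] -> 13 lines: drk ann swynj dmg gts kxumk bujnt gnh iwrtu xwiv ljvro iczh efrfg
Hunk 3: at line 3 remove [dmg] add [bcdny,mtloc] -> 14 lines: drk ann swynj bcdny mtloc gts kxumk bujnt gnh iwrtu xwiv ljvro iczh efrfg
Hunk 4: at line 1 remove [swynj,bcdny] add [oec] -> 13 lines: drk ann oec mtloc gts kxumk bujnt gnh iwrtu xwiv ljvro iczh efrfg
Hunk 5: at line 7 remove [gnh,iwrtu,xwiv] add [zaj,upma,mhtn] -> 13 lines: drk ann oec mtloc gts kxumk bujnt zaj upma mhtn ljvro iczh efrfg
Final line 3: oec

Answer: oec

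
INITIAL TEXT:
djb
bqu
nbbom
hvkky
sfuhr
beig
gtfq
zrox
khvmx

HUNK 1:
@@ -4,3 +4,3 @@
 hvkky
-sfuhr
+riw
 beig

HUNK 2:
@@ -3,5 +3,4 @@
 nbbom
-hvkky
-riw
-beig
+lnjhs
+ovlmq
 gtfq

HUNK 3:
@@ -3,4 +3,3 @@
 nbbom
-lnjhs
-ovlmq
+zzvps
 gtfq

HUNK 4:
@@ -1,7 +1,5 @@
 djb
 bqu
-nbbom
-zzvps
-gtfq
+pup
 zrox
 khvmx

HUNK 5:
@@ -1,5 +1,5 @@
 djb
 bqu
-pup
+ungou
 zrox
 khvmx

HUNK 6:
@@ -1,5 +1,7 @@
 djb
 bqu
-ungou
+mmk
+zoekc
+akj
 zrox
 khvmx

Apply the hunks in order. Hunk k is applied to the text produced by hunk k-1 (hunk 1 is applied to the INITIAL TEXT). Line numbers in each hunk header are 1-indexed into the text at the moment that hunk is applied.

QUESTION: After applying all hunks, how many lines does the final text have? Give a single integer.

Answer: 7

Derivation:
Hunk 1: at line 4 remove [sfuhr] add [riw] -> 9 lines: djb bqu nbbom hvkky riw beig gtfq zrox khvmx
Hunk 2: at line 3 remove [hvkky,riw,beig] add [lnjhs,ovlmq] -> 8 lines: djb bqu nbbom lnjhs ovlmq gtfq zrox khvmx
Hunk 3: at line 3 remove [lnjhs,ovlmq] add [zzvps] -> 7 lines: djb bqu nbbom zzvps gtfq zrox khvmx
Hunk 4: at line 1 remove [nbbom,zzvps,gtfq] add [pup] -> 5 lines: djb bqu pup zrox khvmx
Hunk 5: at line 1 remove [pup] add [ungou] -> 5 lines: djb bqu ungou zrox khvmx
Hunk 6: at line 1 remove [ungou] add [mmk,zoekc,akj] -> 7 lines: djb bqu mmk zoekc akj zrox khvmx
Final line count: 7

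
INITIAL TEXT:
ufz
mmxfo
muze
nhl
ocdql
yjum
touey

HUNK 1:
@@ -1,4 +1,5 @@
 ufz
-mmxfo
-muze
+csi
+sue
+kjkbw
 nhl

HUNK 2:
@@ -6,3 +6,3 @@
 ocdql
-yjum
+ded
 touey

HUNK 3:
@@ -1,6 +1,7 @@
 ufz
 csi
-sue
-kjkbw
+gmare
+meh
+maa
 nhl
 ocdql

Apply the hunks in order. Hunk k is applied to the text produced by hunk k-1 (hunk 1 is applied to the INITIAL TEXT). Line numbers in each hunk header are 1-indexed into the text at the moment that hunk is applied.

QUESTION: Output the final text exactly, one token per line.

Answer: ufz
csi
gmare
meh
maa
nhl
ocdql
ded
touey

Derivation:
Hunk 1: at line 1 remove [mmxfo,muze] add [csi,sue,kjkbw] -> 8 lines: ufz csi sue kjkbw nhl ocdql yjum touey
Hunk 2: at line 6 remove [yjum] add [ded] -> 8 lines: ufz csi sue kjkbw nhl ocdql ded touey
Hunk 3: at line 1 remove [sue,kjkbw] add [gmare,meh,maa] -> 9 lines: ufz csi gmare meh maa nhl ocdql ded touey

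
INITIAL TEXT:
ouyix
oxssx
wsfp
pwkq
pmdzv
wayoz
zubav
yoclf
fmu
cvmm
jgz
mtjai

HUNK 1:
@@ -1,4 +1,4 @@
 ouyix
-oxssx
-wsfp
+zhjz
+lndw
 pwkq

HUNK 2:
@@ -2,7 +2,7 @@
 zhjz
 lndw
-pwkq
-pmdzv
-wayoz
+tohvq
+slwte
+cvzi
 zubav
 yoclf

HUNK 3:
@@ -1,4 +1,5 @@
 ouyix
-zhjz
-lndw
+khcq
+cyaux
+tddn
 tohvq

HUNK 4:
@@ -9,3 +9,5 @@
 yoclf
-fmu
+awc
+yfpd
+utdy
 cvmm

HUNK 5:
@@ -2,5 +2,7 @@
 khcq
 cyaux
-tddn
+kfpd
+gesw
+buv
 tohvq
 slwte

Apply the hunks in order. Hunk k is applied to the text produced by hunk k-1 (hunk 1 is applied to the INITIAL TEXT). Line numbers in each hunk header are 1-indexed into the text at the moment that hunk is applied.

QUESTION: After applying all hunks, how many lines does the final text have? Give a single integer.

Answer: 17

Derivation:
Hunk 1: at line 1 remove [oxssx,wsfp] add [zhjz,lndw] -> 12 lines: ouyix zhjz lndw pwkq pmdzv wayoz zubav yoclf fmu cvmm jgz mtjai
Hunk 2: at line 2 remove [pwkq,pmdzv,wayoz] add [tohvq,slwte,cvzi] -> 12 lines: ouyix zhjz lndw tohvq slwte cvzi zubav yoclf fmu cvmm jgz mtjai
Hunk 3: at line 1 remove [zhjz,lndw] add [khcq,cyaux,tddn] -> 13 lines: ouyix khcq cyaux tddn tohvq slwte cvzi zubav yoclf fmu cvmm jgz mtjai
Hunk 4: at line 9 remove [fmu] add [awc,yfpd,utdy] -> 15 lines: ouyix khcq cyaux tddn tohvq slwte cvzi zubav yoclf awc yfpd utdy cvmm jgz mtjai
Hunk 5: at line 2 remove [tddn] add [kfpd,gesw,buv] -> 17 lines: ouyix khcq cyaux kfpd gesw buv tohvq slwte cvzi zubav yoclf awc yfpd utdy cvmm jgz mtjai
Final line count: 17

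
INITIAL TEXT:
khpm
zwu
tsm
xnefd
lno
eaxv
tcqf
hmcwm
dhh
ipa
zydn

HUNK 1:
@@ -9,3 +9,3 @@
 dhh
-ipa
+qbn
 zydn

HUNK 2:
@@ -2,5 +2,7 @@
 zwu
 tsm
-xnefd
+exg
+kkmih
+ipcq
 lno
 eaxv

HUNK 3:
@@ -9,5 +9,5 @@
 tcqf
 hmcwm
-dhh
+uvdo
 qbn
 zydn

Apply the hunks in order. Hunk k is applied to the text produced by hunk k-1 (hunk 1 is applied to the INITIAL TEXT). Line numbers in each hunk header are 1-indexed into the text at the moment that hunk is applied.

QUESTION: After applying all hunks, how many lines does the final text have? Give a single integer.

Hunk 1: at line 9 remove [ipa] add [qbn] -> 11 lines: khpm zwu tsm xnefd lno eaxv tcqf hmcwm dhh qbn zydn
Hunk 2: at line 2 remove [xnefd] add [exg,kkmih,ipcq] -> 13 lines: khpm zwu tsm exg kkmih ipcq lno eaxv tcqf hmcwm dhh qbn zydn
Hunk 3: at line 9 remove [dhh] add [uvdo] -> 13 lines: khpm zwu tsm exg kkmih ipcq lno eaxv tcqf hmcwm uvdo qbn zydn
Final line count: 13

Answer: 13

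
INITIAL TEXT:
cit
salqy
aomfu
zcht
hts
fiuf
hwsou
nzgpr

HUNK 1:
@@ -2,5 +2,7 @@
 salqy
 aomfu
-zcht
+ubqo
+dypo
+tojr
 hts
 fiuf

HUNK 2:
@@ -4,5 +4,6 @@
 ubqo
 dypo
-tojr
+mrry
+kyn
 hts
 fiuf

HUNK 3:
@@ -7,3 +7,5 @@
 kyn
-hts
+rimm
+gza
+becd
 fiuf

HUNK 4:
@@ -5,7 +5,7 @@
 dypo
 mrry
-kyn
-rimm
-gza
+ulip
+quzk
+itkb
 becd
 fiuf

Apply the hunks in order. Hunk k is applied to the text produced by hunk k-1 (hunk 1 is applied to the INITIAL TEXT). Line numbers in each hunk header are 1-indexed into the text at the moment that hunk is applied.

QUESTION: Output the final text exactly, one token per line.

Answer: cit
salqy
aomfu
ubqo
dypo
mrry
ulip
quzk
itkb
becd
fiuf
hwsou
nzgpr

Derivation:
Hunk 1: at line 2 remove [zcht] add [ubqo,dypo,tojr] -> 10 lines: cit salqy aomfu ubqo dypo tojr hts fiuf hwsou nzgpr
Hunk 2: at line 4 remove [tojr] add [mrry,kyn] -> 11 lines: cit salqy aomfu ubqo dypo mrry kyn hts fiuf hwsou nzgpr
Hunk 3: at line 7 remove [hts] add [rimm,gza,becd] -> 13 lines: cit salqy aomfu ubqo dypo mrry kyn rimm gza becd fiuf hwsou nzgpr
Hunk 4: at line 5 remove [kyn,rimm,gza] add [ulip,quzk,itkb] -> 13 lines: cit salqy aomfu ubqo dypo mrry ulip quzk itkb becd fiuf hwsou nzgpr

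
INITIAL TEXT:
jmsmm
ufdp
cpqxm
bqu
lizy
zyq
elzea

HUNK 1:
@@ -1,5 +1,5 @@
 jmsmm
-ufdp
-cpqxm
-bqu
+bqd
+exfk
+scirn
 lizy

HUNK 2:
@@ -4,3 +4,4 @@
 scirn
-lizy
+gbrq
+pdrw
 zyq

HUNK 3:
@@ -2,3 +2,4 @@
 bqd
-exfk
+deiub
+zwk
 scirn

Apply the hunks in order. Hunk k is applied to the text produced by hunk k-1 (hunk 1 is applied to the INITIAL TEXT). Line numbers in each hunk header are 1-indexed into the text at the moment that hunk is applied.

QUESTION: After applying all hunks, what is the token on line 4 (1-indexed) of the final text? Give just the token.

Answer: zwk

Derivation:
Hunk 1: at line 1 remove [ufdp,cpqxm,bqu] add [bqd,exfk,scirn] -> 7 lines: jmsmm bqd exfk scirn lizy zyq elzea
Hunk 2: at line 4 remove [lizy] add [gbrq,pdrw] -> 8 lines: jmsmm bqd exfk scirn gbrq pdrw zyq elzea
Hunk 3: at line 2 remove [exfk] add [deiub,zwk] -> 9 lines: jmsmm bqd deiub zwk scirn gbrq pdrw zyq elzea
Final line 4: zwk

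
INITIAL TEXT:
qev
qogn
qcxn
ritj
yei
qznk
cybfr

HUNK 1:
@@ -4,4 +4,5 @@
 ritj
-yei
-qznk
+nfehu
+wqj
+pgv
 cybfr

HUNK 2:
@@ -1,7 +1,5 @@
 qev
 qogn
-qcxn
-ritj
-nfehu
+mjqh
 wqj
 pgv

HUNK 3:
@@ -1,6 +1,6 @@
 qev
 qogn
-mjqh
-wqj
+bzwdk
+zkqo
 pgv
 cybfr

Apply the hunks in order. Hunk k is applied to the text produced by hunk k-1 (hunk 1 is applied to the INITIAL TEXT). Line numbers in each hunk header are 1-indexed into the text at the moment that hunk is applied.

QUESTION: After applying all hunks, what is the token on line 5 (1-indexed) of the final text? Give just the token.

Hunk 1: at line 4 remove [yei,qznk] add [nfehu,wqj,pgv] -> 8 lines: qev qogn qcxn ritj nfehu wqj pgv cybfr
Hunk 2: at line 1 remove [qcxn,ritj,nfehu] add [mjqh] -> 6 lines: qev qogn mjqh wqj pgv cybfr
Hunk 3: at line 1 remove [mjqh,wqj] add [bzwdk,zkqo] -> 6 lines: qev qogn bzwdk zkqo pgv cybfr
Final line 5: pgv

Answer: pgv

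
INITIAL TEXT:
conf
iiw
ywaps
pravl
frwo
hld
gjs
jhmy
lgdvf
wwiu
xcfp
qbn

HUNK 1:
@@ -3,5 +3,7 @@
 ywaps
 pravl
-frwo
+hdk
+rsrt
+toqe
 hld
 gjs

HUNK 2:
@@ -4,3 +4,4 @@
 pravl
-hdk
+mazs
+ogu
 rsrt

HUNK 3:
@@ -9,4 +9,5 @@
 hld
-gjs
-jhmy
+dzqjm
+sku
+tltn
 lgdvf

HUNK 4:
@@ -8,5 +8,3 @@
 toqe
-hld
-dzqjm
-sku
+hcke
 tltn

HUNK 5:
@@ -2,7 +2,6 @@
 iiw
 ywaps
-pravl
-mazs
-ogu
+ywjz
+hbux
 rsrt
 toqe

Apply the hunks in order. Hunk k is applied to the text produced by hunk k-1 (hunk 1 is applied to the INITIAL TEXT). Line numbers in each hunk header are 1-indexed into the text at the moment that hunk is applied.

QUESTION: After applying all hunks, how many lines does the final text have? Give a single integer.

Hunk 1: at line 3 remove [frwo] add [hdk,rsrt,toqe] -> 14 lines: conf iiw ywaps pravl hdk rsrt toqe hld gjs jhmy lgdvf wwiu xcfp qbn
Hunk 2: at line 4 remove [hdk] add [mazs,ogu] -> 15 lines: conf iiw ywaps pravl mazs ogu rsrt toqe hld gjs jhmy lgdvf wwiu xcfp qbn
Hunk 3: at line 9 remove [gjs,jhmy] add [dzqjm,sku,tltn] -> 16 lines: conf iiw ywaps pravl mazs ogu rsrt toqe hld dzqjm sku tltn lgdvf wwiu xcfp qbn
Hunk 4: at line 8 remove [hld,dzqjm,sku] add [hcke] -> 14 lines: conf iiw ywaps pravl mazs ogu rsrt toqe hcke tltn lgdvf wwiu xcfp qbn
Hunk 5: at line 2 remove [pravl,mazs,ogu] add [ywjz,hbux] -> 13 lines: conf iiw ywaps ywjz hbux rsrt toqe hcke tltn lgdvf wwiu xcfp qbn
Final line count: 13

Answer: 13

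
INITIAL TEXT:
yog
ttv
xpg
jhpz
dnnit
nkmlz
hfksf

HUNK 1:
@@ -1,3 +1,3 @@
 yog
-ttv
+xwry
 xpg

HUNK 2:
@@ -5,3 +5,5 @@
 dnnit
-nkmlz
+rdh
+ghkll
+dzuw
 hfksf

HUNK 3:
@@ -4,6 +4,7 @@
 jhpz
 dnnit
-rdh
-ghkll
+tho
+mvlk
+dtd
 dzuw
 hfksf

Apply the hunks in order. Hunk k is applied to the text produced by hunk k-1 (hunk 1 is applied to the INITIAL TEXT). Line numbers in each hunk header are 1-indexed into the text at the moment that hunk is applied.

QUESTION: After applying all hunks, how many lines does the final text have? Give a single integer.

Answer: 10

Derivation:
Hunk 1: at line 1 remove [ttv] add [xwry] -> 7 lines: yog xwry xpg jhpz dnnit nkmlz hfksf
Hunk 2: at line 5 remove [nkmlz] add [rdh,ghkll,dzuw] -> 9 lines: yog xwry xpg jhpz dnnit rdh ghkll dzuw hfksf
Hunk 3: at line 4 remove [rdh,ghkll] add [tho,mvlk,dtd] -> 10 lines: yog xwry xpg jhpz dnnit tho mvlk dtd dzuw hfksf
Final line count: 10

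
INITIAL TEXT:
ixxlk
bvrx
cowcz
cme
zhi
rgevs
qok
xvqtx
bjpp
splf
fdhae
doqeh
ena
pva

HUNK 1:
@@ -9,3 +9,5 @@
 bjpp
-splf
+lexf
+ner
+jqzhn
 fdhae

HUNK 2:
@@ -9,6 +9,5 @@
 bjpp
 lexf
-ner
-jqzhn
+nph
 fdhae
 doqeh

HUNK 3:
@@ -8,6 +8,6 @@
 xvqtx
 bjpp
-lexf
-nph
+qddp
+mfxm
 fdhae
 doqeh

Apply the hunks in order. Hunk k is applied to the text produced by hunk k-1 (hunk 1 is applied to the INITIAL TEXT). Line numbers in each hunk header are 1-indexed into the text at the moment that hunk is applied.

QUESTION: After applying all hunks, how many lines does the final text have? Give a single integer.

Hunk 1: at line 9 remove [splf] add [lexf,ner,jqzhn] -> 16 lines: ixxlk bvrx cowcz cme zhi rgevs qok xvqtx bjpp lexf ner jqzhn fdhae doqeh ena pva
Hunk 2: at line 9 remove [ner,jqzhn] add [nph] -> 15 lines: ixxlk bvrx cowcz cme zhi rgevs qok xvqtx bjpp lexf nph fdhae doqeh ena pva
Hunk 3: at line 8 remove [lexf,nph] add [qddp,mfxm] -> 15 lines: ixxlk bvrx cowcz cme zhi rgevs qok xvqtx bjpp qddp mfxm fdhae doqeh ena pva
Final line count: 15

Answer: 15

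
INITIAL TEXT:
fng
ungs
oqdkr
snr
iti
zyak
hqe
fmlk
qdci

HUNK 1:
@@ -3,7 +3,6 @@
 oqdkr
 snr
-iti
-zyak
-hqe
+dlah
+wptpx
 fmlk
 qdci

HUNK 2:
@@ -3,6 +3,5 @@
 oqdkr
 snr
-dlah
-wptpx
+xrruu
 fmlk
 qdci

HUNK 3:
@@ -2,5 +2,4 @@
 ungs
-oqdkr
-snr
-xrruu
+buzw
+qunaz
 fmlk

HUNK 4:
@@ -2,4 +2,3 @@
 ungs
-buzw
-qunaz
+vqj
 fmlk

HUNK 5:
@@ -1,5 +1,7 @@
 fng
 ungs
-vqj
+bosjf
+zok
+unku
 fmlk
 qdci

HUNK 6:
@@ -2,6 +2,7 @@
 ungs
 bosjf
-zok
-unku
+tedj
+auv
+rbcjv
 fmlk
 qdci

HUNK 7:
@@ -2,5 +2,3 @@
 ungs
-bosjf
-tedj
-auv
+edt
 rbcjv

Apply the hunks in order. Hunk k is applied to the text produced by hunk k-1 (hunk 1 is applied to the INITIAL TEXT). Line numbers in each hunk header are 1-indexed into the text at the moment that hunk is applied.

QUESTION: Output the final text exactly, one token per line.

Hunk 1: at line 3 remove [iti,zyak,hqe] add [dlah,wptpx] -> 8 lines: fng ungs oqdkr snr dlah wptpx fmlk qdci
Hunk 2: at line 3 remove [dlah,wptpx] add [xrruu] -> 7 lines: fng ungs oqdkr snr xrruu fmlk qdci
Hunk 3: at line 2 remove [oqdkr,snr,xrruu] add [buzw,qunaz] -> 6 lines: fng ungs buzw qunaz fmlk qdci
Hunk 4: at line 2 remove [buzw,qunaz] add [vqj] -> 5 lines: fng ungs vqj fmlk qdci
Hunk 5: at line 1 remove [vqj] add [bosjf,zok,unku] -> 7 lines: fng ungs bosjf zok unku fmlk qdci
Hunk 6: at line 2 remove [zok,unku] add [tedj,auv,rbcjv] -> 8 lines: fng ungs bosjf tedj auv rbcjv fmlk qdci
Hunk 7: at line 2 remove [bosjf,tedj,auv] add [edt] -> 6 lines: fng ungs edt rbcjv fmlk qdci

Answer: fng
ungs
edt
rbcjv
fmlk
qdci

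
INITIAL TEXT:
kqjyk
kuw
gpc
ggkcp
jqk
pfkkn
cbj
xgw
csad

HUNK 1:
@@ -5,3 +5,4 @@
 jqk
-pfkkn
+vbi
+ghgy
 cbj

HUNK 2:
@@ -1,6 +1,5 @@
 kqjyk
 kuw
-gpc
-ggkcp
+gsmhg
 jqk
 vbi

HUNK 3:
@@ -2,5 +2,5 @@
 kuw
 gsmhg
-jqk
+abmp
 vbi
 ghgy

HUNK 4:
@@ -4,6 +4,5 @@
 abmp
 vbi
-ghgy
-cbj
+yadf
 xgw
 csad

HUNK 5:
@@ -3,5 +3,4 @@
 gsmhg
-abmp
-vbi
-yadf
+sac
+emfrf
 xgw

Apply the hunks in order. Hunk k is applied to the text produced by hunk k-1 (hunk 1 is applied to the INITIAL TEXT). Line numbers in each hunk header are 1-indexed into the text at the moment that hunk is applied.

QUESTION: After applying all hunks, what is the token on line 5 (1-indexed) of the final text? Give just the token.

Hunk 1: at line 5 remove [pfkkn] add [vbi,ghgy] -> 10 lines: kqjyk kuw gpc ggkcp jqk vbi ghgy cbj xgw csad
Hunk 2: at line 1 remove [gpc,ggkcp] add [gsmhg] -> 9 lines: kqjyk kuw gsmhg jqk vbi ghgy cbj xgw csad
Hunk 3: at line 2 remove [jqk] add [abmp] -> 9 lines: kqjyk kuw gsmhg abmp vbi ghgy cbj xgw csad
Hunk 4: at line 4 remove [ghgy,cbj] add [yadf] -> 8 lines: kqjyk kuw gsmhg abmp vbi yadf xgw csad
Hunk 5: at line 3 remove [abmp,vbi,yadf] add [sac,emfrf] -> 7 lines: kqjyk kuw gsmhg sac emfrf xgw csad
Final line 5: emfrf

Answer: emfrf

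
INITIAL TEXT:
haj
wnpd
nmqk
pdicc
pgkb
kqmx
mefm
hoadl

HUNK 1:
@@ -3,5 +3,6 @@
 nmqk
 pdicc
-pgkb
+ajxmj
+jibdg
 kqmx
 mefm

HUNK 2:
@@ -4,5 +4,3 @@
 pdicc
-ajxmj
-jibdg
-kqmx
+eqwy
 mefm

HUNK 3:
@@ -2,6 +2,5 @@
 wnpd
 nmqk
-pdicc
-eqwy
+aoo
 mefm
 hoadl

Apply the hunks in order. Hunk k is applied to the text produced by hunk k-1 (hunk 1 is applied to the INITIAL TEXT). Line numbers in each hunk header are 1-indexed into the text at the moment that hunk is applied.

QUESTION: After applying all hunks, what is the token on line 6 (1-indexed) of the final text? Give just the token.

Hunk 1: at line 3 remove [pgkb] add [ajxmj,jibdg] -> 9 lines: haj wnpd nmqk pdicc ajxmj jibdg kqmx mefm hoadl
Hunk 2: at line 4 remove [ajxmj,jibdg,kqmx] add [eqwy] -> 7 lines: haj wnpd nmqk pdicc eqwy mefm hoadl
Hunk 3: at line 2 remove [pdicc,eqwy] add [aoo] -> 6 lines: haj wnpd nmqk aoo mefm hoadl
Final line 6: hoadl

Answer: hoadl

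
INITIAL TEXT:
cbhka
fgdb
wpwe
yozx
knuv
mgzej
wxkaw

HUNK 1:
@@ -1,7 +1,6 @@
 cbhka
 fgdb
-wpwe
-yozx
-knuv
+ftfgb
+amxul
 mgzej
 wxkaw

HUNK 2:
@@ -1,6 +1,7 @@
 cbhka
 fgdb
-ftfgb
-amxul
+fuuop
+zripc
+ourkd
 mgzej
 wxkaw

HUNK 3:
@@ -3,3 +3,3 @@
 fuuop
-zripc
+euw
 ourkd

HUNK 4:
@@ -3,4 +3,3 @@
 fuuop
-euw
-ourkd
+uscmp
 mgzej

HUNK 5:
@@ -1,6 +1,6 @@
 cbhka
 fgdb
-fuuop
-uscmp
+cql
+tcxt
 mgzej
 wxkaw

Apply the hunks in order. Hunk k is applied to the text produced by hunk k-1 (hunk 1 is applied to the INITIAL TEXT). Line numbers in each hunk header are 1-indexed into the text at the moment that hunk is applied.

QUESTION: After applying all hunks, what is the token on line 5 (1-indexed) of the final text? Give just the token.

Hunk 1: at line 1 remove [wpwe,yozx,knuv] add [ftfgb,amxul] -> 6 lines: cbhka fgdb ftfgb amxul mgzej wxkaw
Hunk 2: at line 1 remove [ftfgb,amxul] add [fuuop,zripc,ourkd] -> 7 lines: cbhka fgdb fuuop zripc ourkd mgzej wxkaw
Hunk 3: at line 3 remove [zripc] add [euw] -> 7 lines: cbhka fgdb fuuop euw ourkd mgzej wxkaw
Hunk 4: at line 3 remove [euw,ourkd] add [uscmp] -> 6 lines: cbhka fgdb fuuop uscmp mgzej wxkaw
Hunk 5: at line 1 remove [fuuop,uscmp] add [cql,tcxt] -> 6 lines: cbhka fgdb cql tcxt mgzej wxkaw
Final line 5: mgzej

Answer: mgzej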